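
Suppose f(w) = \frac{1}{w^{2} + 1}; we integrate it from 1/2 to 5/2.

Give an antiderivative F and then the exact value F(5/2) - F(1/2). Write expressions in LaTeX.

Recover f(w) by differentiating a candidate F(w); any mismatch rules it out.
F(w) = \operatorname{atan}{\left(w \right)} is an antiderivative of f.
Check: d/dw[\operatorname{atan}{\left(w \right)}] = \frac{1}{w^{2} + 1} = f(w).
F(5/2) = \operatorname{atan}{\left(\frac{5}{2} \right)}; F(1/2) = \operatorname{atan}{\left(\frac{1}{2} \right)}.
Integral = F(5/2) - F(1/2) = - \operatorname{atan}{\left(\frac{1}{2} \right)} + \operatorname{atan}{\left(\frac{5}{2} \right)}.

Antiderivative: F(w) = \operatorname{atan}{\left(w \right)}; value = - \operatorname{atan}{\left(\frac{1}{2} \right)} + \operatorname{atan}{\left(\frac{5}{2} \right)}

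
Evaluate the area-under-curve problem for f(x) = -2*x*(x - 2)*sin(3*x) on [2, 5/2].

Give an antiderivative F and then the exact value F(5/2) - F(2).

Since d/dx undoes antidifferentiation here, F'(x) = f(x) is required of F(x).
F(x) = 2*x**2*cos(3*x)/3 - 4*x*sin(3*x)/9 - 4*x*cos(3*x)/3 + 4*sin(3*x)/9 - 4*cos(3*x)/27 is an antiderivative of f.
Check: d/dx[2*x**2*cos(3*x)/3 - 4*x*sin(3*x)/9 - 4*x*cos(3*x)/3 + 4*sin(3*x)/9 - 4*cos(3*x)/27] = -2*x**2*sin(3*x) + 4*x*sin(3*x), which equals f(x).
F(5/2) = -2*sin(15/2)/3 + 37*cos(15/2)/54; F(2) = -4*cos(6)/27 - 4*sin(6)/9.
Integral = F(5/2) - F(2) = -2*sin(15/2)/3 + 4*sin(6)/9 + 4*cos(6)/27 + 37*cos(15/2)/54.

Antiderivative: F(x) = 2*x**2*cos(3*x)/3 - 4*x*sin(3*x)/9 - 4*x*cos(3*x)/3 + 4*sin(3*x)/9 - 4*cos(3*x)/27; value = -2*sin(15/2)/3 + 4*sin(6)/9 + 4*cos(6)/27 + 37*cos(15/2)/54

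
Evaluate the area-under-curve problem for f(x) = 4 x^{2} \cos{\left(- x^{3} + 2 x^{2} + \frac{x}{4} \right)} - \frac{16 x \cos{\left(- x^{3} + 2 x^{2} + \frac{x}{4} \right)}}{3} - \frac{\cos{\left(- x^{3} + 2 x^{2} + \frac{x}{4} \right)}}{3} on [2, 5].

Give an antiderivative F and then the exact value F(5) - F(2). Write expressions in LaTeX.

The substitution u = - x^{3} + 2 x^{2} + \frac{x}{4} works: f is exactly (dF/du)*(du/dx) for that inner function.
F(x) = - \frac{4 \sin{\left(- x^{3} + 2 x^{2} + \frac{x}{4} \right)}}{3} is an antiderivative of f.
Check: d/dx[- \frac{4 \sin{\left(- x^{3} + 2 x^{2} + \frac{x}{4} \right)}}{3}] = 4 x^{2} \cos{\left(- x^{3} + 2 x^{2} + \frac{x}{4} \right)} - \frac{16 x \cos{\left(- x^{3} + 2 x^{2} + \frac{x}{4} \right)}}{3} - \frac{\cos{\left(- x^{3} + 2 x^{2} + \frac{x}{4} \right)}}{3} = f(x).
F(5) = \frac{4 \sin{\left(\frac{295}{4} \right)}}{3}; F(2) = - \frac{4 \sin{\left(\frac{1}{2} \right)}}{3}.
Integral = F(5) - F(2) = \frac{4 \sin{\left(\frac{295}{4} \right)}}{3} + \frac{4 \sin{\left(\frac{1}{2} \right)}}{3}.

Antiderivative: F(x) = - \frac{4 \sin{\left(- x^{3} + 2 x^{2} + \frac{x}{4} \right)}}{3}; value = \frac{4 \sin{\left(\frac{295}{4} \right)}}{3} + \frac{4 \sin{\left(\frac{1}{2} \right)}}{3}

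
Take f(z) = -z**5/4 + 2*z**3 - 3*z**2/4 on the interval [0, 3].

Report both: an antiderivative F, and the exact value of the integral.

Integrate term by term and add the pieces.
F(z) = -z**3*(z**3 - 12*z + 6)/24 is an antiderivative of f.
Check: d/dz[-z**3*(z**3 - 12*z + 6)/24] = -z**5/4 + 2*z**3 - 3*z**2/4 = f(z).
F(3) = 27/8; F(0) = 0.
Integral = F(3) - F(0) = 27/8.

Antiderivative: F(z) = -z**3*(z**3 - 12*z + 6)/24; value = 27/8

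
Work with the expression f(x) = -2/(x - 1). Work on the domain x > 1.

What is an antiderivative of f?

A first test for any F(x): its x-derivative must equal f(x) identically.
Check: d/dx[-2*log(x/2 - 1/2)] = -2/(x - 1) = f(x).

An antiderivative is F(x) = -2*log(x/2 - 1/2).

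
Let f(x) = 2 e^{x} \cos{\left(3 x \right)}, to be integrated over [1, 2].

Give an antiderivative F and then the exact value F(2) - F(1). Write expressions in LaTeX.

Any candidate F(x) must reproduce f(x) exactly when differentiated.
F(x) = \frac{3 e^{x} \sin{\left(3 x \right)}}{5} + \frac{e^{x} \cos{\left(3 x \right)}}{5} is an antiderivative of f.
Check: d/dx[\frac{3 e^{x} \sin{\left(3 x \right)}}{5} + \frac{e^{x} \cos{\left(3 x \right)}}{5}] = 2 e^{x} \cos{\left(3 x \right)} = f(x).
F(2) = \frac{3 e^{2} \sin{\left(6 \right)}}{5} + \frac{e^{2} \cos{\left(6 \right)}}{5}; F(1) = \frac{e \cos{\left(3 \right)}}{5} + \frac{3 e \sin{\left(3 \right)}}{5}.
Integral = F(2) - F(1) = \frac{3 e^{2} \sin{\left(6 \right)}}{5} - \frac{3 e \sin{\left(3 \right)}}{5} - \frac{e \cos{\left(3 \right)}}{5} + \frac{e^{2} \cos{\left(6 \right)}}{5}.

Antiderivative: F(x) = \frac{3 e^{x} \sin{\left(3 x \right)}}{5} + \frac{e^{x} \cos{\left(3 x \right)}}{5}; value = \frac{3 e^{2} \sin{\left(6 \right)}}{5} - \frac{3 e \sin{\left(3 \right)}}{5} - \frac{e \cos{\left(3 \right)}}{5} + \frac{e^{2} \cos{\left(6 \right)}}{5}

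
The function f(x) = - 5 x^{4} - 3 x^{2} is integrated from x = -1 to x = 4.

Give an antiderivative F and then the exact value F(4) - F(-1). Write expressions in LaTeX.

Integrate term by term and add the pieces.
F(x) = - x^{5} - x^{3} is an antiderivative of f.
Check: d/dx[- x^{5} - x^{3}] = - 5 x^{4} - 3 x^{2} = f(x).
F(4) = -1088; F(-1) = 2.
Integral = F(4) - F(-1) = -1090.

Antiderivative: F(x) = - x^{5} - x^{3}; value = -1090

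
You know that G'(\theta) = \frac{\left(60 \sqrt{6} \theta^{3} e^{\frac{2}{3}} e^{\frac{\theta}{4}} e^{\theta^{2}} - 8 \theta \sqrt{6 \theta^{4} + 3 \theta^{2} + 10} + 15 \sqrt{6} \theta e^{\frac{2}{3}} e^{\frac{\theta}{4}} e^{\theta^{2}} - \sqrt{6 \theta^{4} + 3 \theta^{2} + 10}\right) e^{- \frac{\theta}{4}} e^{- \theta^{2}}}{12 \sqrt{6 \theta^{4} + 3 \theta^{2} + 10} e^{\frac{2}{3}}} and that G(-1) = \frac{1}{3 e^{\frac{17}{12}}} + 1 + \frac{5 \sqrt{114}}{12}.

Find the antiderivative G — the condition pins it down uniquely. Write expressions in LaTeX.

Recover the given G'(\theta) by differentiating a candidate G(\theta); any mismatch rules it out.
A general antiderivative is \frac{5 \sqrt{\theta^{4} + \frac{\theta^{2}}{2} + \frac{5}{3}}}{2} + \frac{e^{- \theta^{2} - \frac{\theta}{4} - \frac{2}{3}}}{3} + C.
The condition gives C = \frac{1}{3 e^{\frac{17}{12}}} + 1 + \frac{5 \sqrt{114}}{12} - (\frac{1}{3 e^{\frac{17}{12}}} + \frac{5 \sqrt{114}}{12}) = 1.
So G(\theta) = \frac{5 \sqrt{\theta^{4} + \frac{\theta^{2}}{2} + \frac{5}{3}}}{2} + 1 + \frac{e^{- \frac{\theta}{4}} e^{- \theta^{2}}}{3 e^{\frac{2}{3}}}.
Check: d/d\theta[\frac{5 \sqrt{\theta^{4} + \frac{\theta^{2}}{2} + \frac{5}{3}}}{2} + 1 + \frac{e^{- \frac{\theta}{4}} e^{- \theta^{2}}}{3 e^{\frac{2}{3}}}] = \frac{\left(60 \sqrt{6} \theta^{3} e^{\frac{2}{3}} e^{\frac{\theta}{4}} e^{\theta^{2}} - 8 \theta \sqrt{6 \theta^{4} + 3 \theta^{2} + 10} + 15 \sqrt{6} \theta e^{\frac{2}{3}} e^{\frac{\theta}{4}} e^{\theta^{2}} - \sqrt{6 \theta^{4} + 3 \theta^{2} + 10}\right) e^{- \frac{\theta}{4}} e^{- \theta^{2}}}{12 \sqrt{6 \theta^{4} + 3 \theta^{2} + 10} e^{\frac{2}{3}}} = G'(\theta).

G(\theta) = \frac{5 \sqrt{\theta^{4} + \frac{\theta^{2}}{2} + \frac{5}{3}}}{2} + 1 + \frac{e^{- \frac{\theta}{4}} e^{- \theta^{2}}}{3 e^{\frac{2}{3}}}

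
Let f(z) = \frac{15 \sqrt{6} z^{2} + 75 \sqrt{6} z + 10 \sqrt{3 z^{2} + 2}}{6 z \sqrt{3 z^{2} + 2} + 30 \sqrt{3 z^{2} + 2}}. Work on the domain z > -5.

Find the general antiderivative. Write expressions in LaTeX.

F(z) = \frac{5 \left(\sqrt{6} \sqrt{3 z^{2} + 2} + 2 \log{\left(z + 5 \right)}\right)}{6} + C

Any candidate F(z) must reproduce f(z) exactly when differentiated.
Check: d/dz[\frac{5 \left(\sqrt{6} \sqrt{3 z^{2} + 2} + 2 \log{\left(z + 5 \right)}\right)}{6}] = \frac{15 \sqrt{6} z^{2} + 75 \sqrt{6} z + 10 \sqrt{3 z^{2} + 2}}{6 z \sqrt{3 z^{2} + 2} + 30 \sqrt{3 z^{2} + 2}} = f(z).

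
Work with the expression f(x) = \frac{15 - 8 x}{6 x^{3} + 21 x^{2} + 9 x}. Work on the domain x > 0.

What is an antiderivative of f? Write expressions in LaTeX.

An antiderivative is F(x) = - \frac{- 25 \log{\left(x \right)} + 38 \log{\left(x + \frac{1}{2} \right)} - 13 \log{\left(x + 3 \right)}}{15}.

The denominator factors as 3 x \left(x + 3\right) \left(2 x + 1\right); partial fractions split f into directly integrable pieces: - \frac{76}{15 \left(2 x + 1\right)} + \frac{13}{15 \left(x + 3\right)} + \frac{5}{3 x}.
Check: d/dx[- \frac{- 25 \log{\left(x \right)} + 38 \log{\left(x + \frac{1}{2} \right)} - 13 \log{\left(x + 3 \right)}}{15}] = \frac{15 - 8 x}{6 x^{3} + 21 x^{2} + 9 x} = f(x).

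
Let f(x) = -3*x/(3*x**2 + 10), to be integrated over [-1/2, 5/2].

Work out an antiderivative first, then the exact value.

Antiderivative: F(x) = -log(3*x**2/2 + 5)/2; value = -log(115/8)/2 + log(43/8)/2

f matches the chain-rule pattern g'(h)*h' with inner function h(x) = 3*x**2/2 + 5; substituting u = h(x) collapses the integral.
F(x) = -log(3*x**2/2 + 5)/2 is an antiderivative of f.
Check: d/dx[-log(3*x**2/2 + 5)/2] = -3*x/(3*x**2 + 10) = f(x).
F(5/2) = -log(115/8)/2; F(-1/2) = -log(43/8)/2.
Integral = F(5/2) - F(-1/2) = -log(115/8)/2 + log(43/8)/2.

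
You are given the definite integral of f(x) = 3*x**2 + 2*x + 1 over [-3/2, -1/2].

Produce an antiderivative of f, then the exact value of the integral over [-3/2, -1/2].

The integrand splits into summands that can be handled one at a time.
F(x) = x**3 + x**2 + x is an antiderivative of f.
Check: d/dx[x**3 + x**2 + x] = 3*x**2 + 2*x + 1 = f(x).
F(-1/2) = -3/8; F(-3/2) = -21/8.
Integral = F(-1/2) - F(-3/2) = 9/4.

Antiderivative: F(x) = x**3 + x**2 + x; value = 9/4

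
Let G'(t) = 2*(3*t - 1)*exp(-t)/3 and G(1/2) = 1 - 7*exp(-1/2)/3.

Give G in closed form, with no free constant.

G(t) = (-6*t + 3*exp(t) - 4)*exp(-t)/3

Recognize the product-rule pattern: G'(t) = u'v + uv' with u = -2*t - 4/3, v = exp(-t), so integration by parts undoes it.
A general antiderivative is (-6*t - 4)*exp(-t)/3 + C.
The condition gives C = 1 - 7*exp(-1/2)/3 - (-7*exp(-1/2)/3) = 1.
So G(t) = (-6*t + 3*exp(t) - 4)*exp(-t)/3.
Check: d/dt[(-6*t + 3*exp(t) - 4)*exp(-t)/3] = (6*t - 2)*exp(-t)/3, which equals G'(t).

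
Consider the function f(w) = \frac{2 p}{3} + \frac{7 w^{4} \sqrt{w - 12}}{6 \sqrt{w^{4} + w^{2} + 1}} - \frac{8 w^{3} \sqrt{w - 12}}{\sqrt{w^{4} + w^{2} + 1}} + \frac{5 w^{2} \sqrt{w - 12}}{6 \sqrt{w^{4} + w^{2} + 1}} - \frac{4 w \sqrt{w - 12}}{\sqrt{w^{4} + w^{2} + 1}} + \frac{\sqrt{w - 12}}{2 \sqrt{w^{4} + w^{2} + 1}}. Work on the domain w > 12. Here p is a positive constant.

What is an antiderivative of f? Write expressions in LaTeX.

An antiderivative is F(w) = \frac{2 p w + \left(w - 12\right)^{\frac{3}{2}} \sqrt{w^{4} + w^{2} + 1}}{3}.

The integrand splits into summands that can be handled one at a time.
Check: d/dw[\frac{2 p w + \left(w - 12\right)^{\frac{3}{2}} \sqrt{w^{4} + w^{2} + 1}}{3}] = \frac{4 p \sqrt{w^{4} + w^{2} + 1} + 7 w^{4} \sqrt{w - 12} - 48 w^{3} \sqrt{w - 12} + 5 w^{2} \sqrt{w - 12} - 24 w \sqrt{w - 12} + 3 \sqrt{w - 12}}{6 \sqrt{w^{4} + w^{2} + 1}}, which equals f(w).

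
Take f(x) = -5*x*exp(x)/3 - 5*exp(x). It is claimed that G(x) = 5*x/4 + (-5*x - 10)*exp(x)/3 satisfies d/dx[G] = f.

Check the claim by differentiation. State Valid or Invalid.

d/dx[G] = -5*x*exp(x)/3 - 5*exp(x) + 5/4
d/dx[G] - f(x) = 5/4 != 0.

Invalid: d/dx[G] - f = 5/4, which is not 0.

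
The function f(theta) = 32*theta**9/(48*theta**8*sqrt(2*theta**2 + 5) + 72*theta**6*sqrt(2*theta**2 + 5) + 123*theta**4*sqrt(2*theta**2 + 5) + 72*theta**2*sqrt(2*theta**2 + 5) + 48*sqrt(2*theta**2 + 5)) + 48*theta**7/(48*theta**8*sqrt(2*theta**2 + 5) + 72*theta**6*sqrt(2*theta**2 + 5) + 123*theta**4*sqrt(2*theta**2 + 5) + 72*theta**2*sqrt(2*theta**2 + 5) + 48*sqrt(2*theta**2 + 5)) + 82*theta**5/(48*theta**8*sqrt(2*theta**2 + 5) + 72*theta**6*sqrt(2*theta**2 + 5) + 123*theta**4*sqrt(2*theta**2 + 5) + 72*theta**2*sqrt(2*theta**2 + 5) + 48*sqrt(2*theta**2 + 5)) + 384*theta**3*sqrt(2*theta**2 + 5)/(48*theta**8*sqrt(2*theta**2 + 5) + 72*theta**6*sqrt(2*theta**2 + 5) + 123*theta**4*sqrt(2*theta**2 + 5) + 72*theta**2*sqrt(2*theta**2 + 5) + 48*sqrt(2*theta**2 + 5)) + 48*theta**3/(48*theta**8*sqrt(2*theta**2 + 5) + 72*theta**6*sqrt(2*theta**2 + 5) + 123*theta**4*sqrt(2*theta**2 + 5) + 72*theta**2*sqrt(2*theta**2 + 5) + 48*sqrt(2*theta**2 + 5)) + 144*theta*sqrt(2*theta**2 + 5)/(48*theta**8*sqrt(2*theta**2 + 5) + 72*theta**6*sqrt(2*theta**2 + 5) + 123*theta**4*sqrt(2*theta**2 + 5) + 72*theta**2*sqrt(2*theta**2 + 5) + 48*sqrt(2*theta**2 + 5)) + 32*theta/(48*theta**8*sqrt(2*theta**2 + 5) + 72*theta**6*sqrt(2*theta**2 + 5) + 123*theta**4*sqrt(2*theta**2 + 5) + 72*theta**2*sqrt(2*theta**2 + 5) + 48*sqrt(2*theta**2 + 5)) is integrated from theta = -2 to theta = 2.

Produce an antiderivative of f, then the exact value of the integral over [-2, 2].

Antiderivative: F(theta) = sqrt(2*theta**2 + 5)/3 - 4/(2*theta**4 + 3*theta**2/2 + 2); value = 0

Integrate term by term and add the pieces.
F(theta) = sqrt(2*theta**2 + 5)/3 - 4/(2*theta**4 + 3*theta**2/2 + 2) is an antiderivative of f.
Check: d/dtheta[sqrt(2*theta**2 + 5)/3 - 4/(2*theta**4 + 3*theta**2/2 + 2)] = (32*theta**9 + 48*theta**7 + 82*theta**5 + 384*theta**3*sqrt(2*theta**2 + 5) + 48*theta**3 + 144*theta*sqrt(2*theta**2 + 5) + 32*theta)/(48*theta**8*sqrt(2*theta**2 + 5) + 72*theta**6*sqrt(2*theta**2 + 5) + 123*theta**4*sqrt(2*theta**2 + 5) + 72*theta**2*sqrt(2*theta**2 + 5) + 48*sqrt(2*theta**2 + 5)), which equals f(theta).
F(2) = -1/10 + sqrt(13)/3; F(-2) = -1/10 + sqrt(13)/3.
Integral = F(2) - F(-2) = 0.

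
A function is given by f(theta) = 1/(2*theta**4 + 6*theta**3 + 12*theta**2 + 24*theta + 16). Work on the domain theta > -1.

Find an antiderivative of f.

An antiderivative is F(theta) = log(theta + 1)/10 - log(theta + 2)/16 - 3*log(theta**2 + 4)/160 - atan(theta/2)/80.

Factor the denominator (2*(theta + 1)*(theta + 2)*(theta**2 + 4)) and decompose: f = -(3*theta + 2)/(80*(theta**2 + 4)) - 1/(16*(theta + 2)) + 1/(10*(theta + 1)); each piece integrates to a log, atan, or power term.
Check: d/dtheta[log(theta + 1)/10 - log(theta + 2)/16 - 3*log(theta**2 + 4)/160 - atan(theta/2)/80] = 1/(2*theta**4 + 6*theta**3 + 12*theta**2 + 24*theta + 16) = f(theta).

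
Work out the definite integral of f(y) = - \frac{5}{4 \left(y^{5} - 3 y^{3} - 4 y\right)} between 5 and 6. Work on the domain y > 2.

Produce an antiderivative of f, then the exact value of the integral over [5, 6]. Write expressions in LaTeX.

Antiderivative: F(y) = \frac{5 \log{\left(y \right)}}{16} - \frac{\log{\left(y^{2} - 4 \right)}}{32} - \frac{\log{\left(y^{2} + 1 \right)}}{8}; value = - \frac{5 \log{\left(5 \right)}}{16} - \frac{\log{\left(37 \right)}}{8} - \frac{\log{\left(32 \right)}}{32} + \frac{\log{\left(21 \right)}}{32} + \frac{\log{\left(26 \right)}}{8} + \frac{5 \log{\left(6 \right)}}{16}

Factor the denominator (4 y \left(y - 2\right) \left(y + 2\right) \left(y^{2} + 1\right)) and decompose: f = - \frac{y}{4 \left(y^{2} + 1\right)} - \frac{1}{32 \left(y + 2\right)} - \frac{1}{32 \left(y - 2\right)} + \frac{5}{16 y}; each piece integrates to a log, atan, or power term.
F(y) = \frac{5 \log{\left(y \right)}}{16} - \frac{\log{\left(y^{2} - 4 \right)}}{32} - \frac{\log{\left(y^{2} + 1 \right)}}{8} is an antiderivative of f.
Check: d/dy[\frac{5 \log{\left(y \right)}}{16} - \frac{\log{\left(y^{2} - 4 \right)}}{32} - \frac{\log{\left(y^{2} + 1 \right)}}{8}] = - \frac{5}{4 y^{5} - 12 y^{3} - 16 y}, which equals f(y).
F(6) = - \frac{\log{\left(37 \right)}}{8} - \frac{\log{\left(32 \right)}}{32} + \frac{5 \log{\left(6 \right)}}{16}; F(5) = - \frac{\log{\left(26 \right)}}{8} - \frac{\log{\left(21 \right)}}{32} + \frac{5 \log{\left(5 \right)}}{16}.
Integral = F(6) - F(5) = - \frac{5 \log{\left(5 \right)}}{16} - \frac{\log{\left(37 \right)}}{8} - \frac{\log{\left(32 \right)}}{32} + \frac{\log{\left(21 \right)}}{32} + \frac{\log{\left(26 \right)}}{8} + \frac{5 \log{\left(6 \right)}}{16}.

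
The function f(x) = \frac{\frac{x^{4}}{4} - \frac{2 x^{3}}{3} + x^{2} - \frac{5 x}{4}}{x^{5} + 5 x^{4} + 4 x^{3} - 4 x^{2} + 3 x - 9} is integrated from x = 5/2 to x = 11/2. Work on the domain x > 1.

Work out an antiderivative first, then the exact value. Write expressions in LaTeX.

Antiderivative: F(x) = \frac{- 25 x \log{\left(x - 1 \right)} + 267 x \log{\left(x + 3 \right)} + 29 x \log{\left(x^{2} + 1 \right)} + 56 x \operatorname{atan}{\left(x \right)} - 75 \log{\left(x - 1 \right)} + 801 \log{\left(x + 3 \right)} + 87 \log{\left(x^{2} + 1 \right)} + 168 \operatorname{atan}{\left(x \right)} + 1530}{1200 \left(x + 3\right)}; value = - \frac{89 \log{\left(\frac{11}{2} \right)}}{400} - \frac{9}{110} - \frac{7 \operatorname{atan}{\left(\frac{5}{2} \right)}}{150} - \frac{29 \log{\left(\frac{29}{4} \right)}}{1200} - \frac{\log{\left(\frac{9}{2} \right)}}{48} + \frac{\log{\left(\frac{3}{2} \right)}}{48} + \frac{7 \operatorname{atan}{\left(\frac{11}{2} \right)}}{150} + \frac{29 \log{\left(\frac{125}{4} \right)}}{1200} + \frac{89 \log{\left(\frac{17}{2} \right)}}{400}

The denominator factors as 12 \left(x - 1\right) \left(x + 3\right)^{2} \left(x^{2} + 1\right); partial fractions split f into directly integrable pieces: \frac{29 x + 28}{600 \left(x^{2} + 1\right)} + \frac{89}{400 \left(x + 3\right)} - \frac{51}{40 \left(x + 3\right)^{2}} - \frac{1}{48 \left(x - 1\right)}.
F(x) = \frac{- 25 x \log{\left(x - 1 \right)} + 267 x \log{\left(x + 3 \right)} + 29 x \log{\left(x^{2} + 1 \right)} + 56 x \operatorname{atan}{\left(x \right)} - 75 \log{\left(x - 1 \right)} + 801 \log{\left(x + 3 \right)} + 87 \log{\left(x^{2} + 1 \right)} + 168 \operatorname{atan}{\left(x \right)} + 1530}{1200 \left(x + 3\right)} is an antiderivative of f.
Check: d/dx[\frac{- 25 x \log{\left(x - 1 \right)} + 267 x \log{\left(x + 3 \right)} + 29 x \log{\left(x^{2} + 1 \right)} + 56 x \operatorname{atan}{\left(x \right)} - 75 \log{\left(x - 1 \right)} + 801 \log{\left(x + 3 \right)} + 87 \log{\left(x^{2} + 1 \right)} + 168 \operatorname{atan}{\left(x \right)} + 1530}{1200 \left(x + 3\right)}] = \frac{3 x^{4} - 8 x^{3} + 12 x^{2} - 15 x}{12 x^{5} + 60 x^{4} + 48 x^{3} - 48 x^{2} + 36 x - 108}, which equals f(x).
F(11/2) = - \frac{\log{\left(\frac{9}{2} \right)}}{48} + \frac{7 \operatorname{atan}{\left(\frac{11}{2} \right)}}{150} + \frac{29 \log{\left(\frac{125}{4} \right)}}{1200} + \frac{3}{20} + \frac{89 \log{\left(\frac{17}{2} \right)}}{400}; F(5/2) = - \frac{\log{\left(\frac{3}{2} \right)}}{48} + \frac{29 \log{\left(\frac{29}{4} \right)}}{1200} + \frac{7 \operatorname{atan}{\left(\frac{5}{2} \right)}}{150} + \frac{51}{220} + \frac{89 \log{\left(\frac{11}{2} \right)}}{400}.
Integral = F(11/2) - F(5/2) = - \frac{89 \log{\left(\frac{11}{2} \right)}}{400} - \frac{9}{110} - \frac{7 \operatorname{atan}{\left(\frac{5}{2} \right)}}{150} - \frac{29 \log{\left(\frac{29}{4} \right)}}{1200} - \frac{\log{\left(\frac{9}{2} \right)}}{48} + \frac{\log{\left(\frac{3}{2} \right)}}{48} + \frac{7 \operatorname{atan}{\left(\frac{11}{2} \right)}}{150} + \frac{29 \log{\left(\frac{125}{4} \right)}}{1200} + \frac{89 \log{\left(\frac{17}{2} \right)}}{400}.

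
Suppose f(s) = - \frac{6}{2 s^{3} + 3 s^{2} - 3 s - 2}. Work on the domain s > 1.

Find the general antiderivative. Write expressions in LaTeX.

Factor the denominator (\left(s - 1\right) \left(s + 2\right) \left(2 s + 1\right)) and decompose: f = \frac{8}{3 \left(2 s + 1\right)} - \frac{2}{3 \left(s + 2\right)} - \frac{2}{3 \left(s - 1\right)}; each piece integrates to a log, atan, or power term.
Check: d/ds[\frac{4 \log{\left(2 s + 1 \right)}}{3} - \frac{2 \log{\left(s^{2} + s - 2 \right)}}{3}] = - \frac{6}{2 s^{3} + 3 s^{2} - 3 s - 2} = f(s).

F(s) = \frac{4 \log{\left(2 s + 1 \right)}}{3} - \frac{2 \log{\left(s^{2} + s - 2 \right)}}{3} + C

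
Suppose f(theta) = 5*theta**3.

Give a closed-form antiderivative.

An antiderivative F(theta) passes only if d/dtheta[F] lands on f(theta) exactly.
Check: d/dtheta[5*theta**4/4] = 5*theta**3 = f(theta).

An antiderivative is F(theta) = 5*theta**4/4.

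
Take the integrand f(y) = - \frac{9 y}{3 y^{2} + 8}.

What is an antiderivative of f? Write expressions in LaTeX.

An antiderivative is F(y) = - \frac{3 \log{\left(\frac{3 y^{2}}{2} + 4 \right)}}{2}.

The substitution u = \frac{3 y^{2}}{2} + 4 works: f is exactly (dF/du)*(du/dy) for that inner function.
Check: d/dy[- \frac{3 \log{\left(\frac{3 y^{2}}{2} + 4 \right)}}{2}] = - \frac{9 y}{3 y^{2} + 8} = f(y).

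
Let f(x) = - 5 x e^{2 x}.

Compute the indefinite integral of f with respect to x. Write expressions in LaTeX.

F(x) = - \frac{5 x e^{2 x}}{2} + \frac{5 e^{2 x}}{4} + C

f has the shape u'v + uv' for u = \frac{5}{4} - \frac{5 x}{2} and v = e^{2 x} — it is the derivative of the product u*v.
Check: d/dx[- \frac{5 x e^{2 x}}{2} + \frac{5 e^{2 x}}{4}] = - 5 x e^{2 x} = f(x).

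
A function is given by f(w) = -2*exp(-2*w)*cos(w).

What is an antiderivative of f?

Differentiate the proposed F(w) back; it has to land on f(w) exactly.
Check: d/dw[(-2*sin(w) + 4*cos(w))*exp(-2*w)/5] = -2*exp(-2*w)*cos(w) = f(w).

An antiderivative is F(w) = (-2*sin(w) + 4*cos(w))*exp(-2*w)/5.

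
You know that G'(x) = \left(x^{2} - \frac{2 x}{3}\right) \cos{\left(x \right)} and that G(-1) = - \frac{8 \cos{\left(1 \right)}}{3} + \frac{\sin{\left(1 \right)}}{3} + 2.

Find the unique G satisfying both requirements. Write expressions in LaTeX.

G(x) = x^{2} \sin{\left(x \right)} - \frac{2 x \sin{\left(x \right)}}{3} + 2 x \cos{\left(x \right)} - 2 \sin{\left(x \right)} - \frac{2 \cos{\left(x \right)}}{3} + 2

Since d/dx undoes antidifferentiation here, G(x) must give back the stated G'(x).
A general antiderivative is x^{2} \sin{\left(x \right)} - \frac{2 x \sin{\left(x \right)}}{3} + 2 x \cos{\left(x \right)} - 2 \sin{\left(x \right)} - \frac{2 \cos{\left(x \right)}}{3} + C.
The condition gives C = - \frac{8 \cos{\left(1 \right)}}{3} + \frac{\sin{\left(1 \right)}}{3} + 2 - (- \frac{8 \cos{\left(1 \right)}}{3} + \frac{\sin{\left(1 \right)}}{3}) = 2.
So G(x) = x^{2} \sin{\left(x \right)} - \frac{2 x \sin{\left(x \right)}}{3} + 2 x \cos{\left(x \right)} - 2 \sin{\left(x \right)} - \frac{2 \cos{\left(x \right)}}{3} + 2.
Check: d/dx[x^{2} \sin{\left(x \right)} - \frac{2 x \sin{\left(x \right)}}{3} + 2 x \cos{\left(x \right)} - 2 \sin{\left(x \right)} - \frac{2 \cos{\left(x \right)}}{3} + 2] = x^{2} \cos{\left(x \right)} - \frac{2 x \cos{\left(x \right)}}{3}, which equals G'(x).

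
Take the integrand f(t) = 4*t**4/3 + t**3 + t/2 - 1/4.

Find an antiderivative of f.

The integrand splits into summands that can be handled one at a time.
Check: d/dt[4*t**5/15 + t**4/4 + t**2/4 - t/4] = 4*t**4/3 + t**3 + t/2 - 1/4 = f(t).

An antiderivative is F(t) = 4*t**5/15 + t**4/4 + t**2/4 - t/4.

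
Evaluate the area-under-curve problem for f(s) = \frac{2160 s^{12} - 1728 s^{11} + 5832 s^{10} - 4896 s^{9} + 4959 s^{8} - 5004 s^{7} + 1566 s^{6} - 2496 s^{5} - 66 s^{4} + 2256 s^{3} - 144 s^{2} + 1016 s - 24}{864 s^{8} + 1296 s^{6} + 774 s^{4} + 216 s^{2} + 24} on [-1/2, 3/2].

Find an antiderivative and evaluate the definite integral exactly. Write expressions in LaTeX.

Antiderivative: F(s) = \frac{72 s^{9} - 72 s^{8} + 198 s^{7} - 246 s^{6} - 24 s^{5} - 264 s^{4} - 84 s^{3} - 113 s^{2} - 24 s - 138}{12 \left(12 s^{4} + 9 s^{2} + 2\right)}; value = \frac{8069}{3984}

Since d/ds undoes antidifferentiation here, F'(s) = f(s) is required of F(s).
F(s) = \frac{72 s^{9} - 72 s^{8} + 198 s^{7} - 246 s^{6} - 24 s^{5} - 264 s^{4} - 84 s^{3} - 113 s^{2} - 24 s - 138}{12 \left(12 s^{4} + 9 s^{2} + 2\right)} is an antiderivative of f.
Check: d/ds[\frac{72 s^{9} - 72 s^{8} + 198 s^{7} - 246 s^{6} - 24 s^{5} - 264 s^{4} - 84 s^{3} - 113 s^{2} - 24 s - 138}{12 \left(12 s^{4} + 9 s^{2} + 2\right)}] = \frac{2160 s^{12} - 1728 s^{11} + 5832 s^{10} - 4896 s^{9} + 4959 s^{8} - 5004 s^{7} + 1566 s^{6} - 2496 s^{5} - 66 s^{4} + 2256 s^{3} - 144 s^{2} + 1016 s - 24}{864 s^{8} + 1296 s^{6} + 774 s^{4} + 216 s^{2} + 24} = f(s).
F(3/2) = - \frac{3877}{5312}; F(-1/2) = - \frac{529}{192}.
Integral = F(3/2) - F(-1/2) = \frac{8069}{3984}.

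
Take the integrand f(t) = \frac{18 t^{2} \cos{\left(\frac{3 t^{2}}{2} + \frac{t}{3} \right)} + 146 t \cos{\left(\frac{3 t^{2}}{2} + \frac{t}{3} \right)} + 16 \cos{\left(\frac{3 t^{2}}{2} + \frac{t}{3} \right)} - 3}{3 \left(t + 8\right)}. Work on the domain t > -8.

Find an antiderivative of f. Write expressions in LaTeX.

Check any antiderivative F(t) by computing F'(t) and comparing it with f(t).
Check: d/dt[- \log{\left(\frac{t}{2} + 4 \right)} + 2 \sin{\left(\frac{3 t^{2}}{2} + \frac{t}{3} \right)}] = \frac{18 t^{2} \cos{\left(\frac{3 t^{2}}{2} + \frac{t}{3} \right)} + 146 t \cos{\left(\frac{3 t^{2}}{2} + \frac{t}{3} \right)} + 16 \cos{\left(\frac{3 t^{2}}{2} + \frac{t}{3} \right)} - 3}{3 t + 24}, which equals f(t).

An antiderivative is F(t) = - \log{\left(\frac{t}{2} + 4 \right)} + 2 \sin{\left(\frac{3 t^{2}}{2} + \frac{t}{3} \right)}.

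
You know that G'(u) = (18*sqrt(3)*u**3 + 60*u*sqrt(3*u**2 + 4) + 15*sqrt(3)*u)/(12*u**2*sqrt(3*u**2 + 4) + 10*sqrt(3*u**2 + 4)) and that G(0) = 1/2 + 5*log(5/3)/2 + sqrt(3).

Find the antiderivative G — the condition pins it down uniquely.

Since d/du undoes antidifferentiation here, G(u) must give back the stated G'(u).
A general antiderivative is 3*sqrt(u**2 + 4/3)/2 + 5*log(2*u**2 + 5/3)/2 + C.
The condition gives C = 1/2 + 5*log(5/3)/2 + sqrt(3) - (5*log(5/3)/2 + sqrt(3)) = 1/2.
So G(u) = sqrt(3)*(3*sqrt(3*u**2 + 4) + 5*sqrt(3)*log(2*u**2 + 5/3) + sqrt(3))/6.
Check: d/du[sqrt(3)*(3*sqrt(3*u**2 + 4) + 5*sqrt(3)*log(2*u**2 + 5/3) + sqrt(3))/6] = (18*sqrt(3)*u**3 + 60*u*sqrt(3*u**2 + 4) + 15*sqrt(3)*u)/(12*u**2*sqrt(3*u**2 + 4) + 10*sqrt(3*u**2 + 4)) = G'(u).

G(u) = sqrt(3)*(3*sqrt(3*u**2 + 4) + 5*sqrt(3)*log(2*u**2 + 5/3) + sqrt(3))/6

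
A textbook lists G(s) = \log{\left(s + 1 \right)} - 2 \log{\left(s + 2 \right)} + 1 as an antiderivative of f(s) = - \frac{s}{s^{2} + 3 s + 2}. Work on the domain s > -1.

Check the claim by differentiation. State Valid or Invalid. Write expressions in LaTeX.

Valid: G'(s) = f(s).

d/ds[G] = - \frac{s}{s^{2} + 3 s + 2}
This equals f(s) exactly, so the claim holds.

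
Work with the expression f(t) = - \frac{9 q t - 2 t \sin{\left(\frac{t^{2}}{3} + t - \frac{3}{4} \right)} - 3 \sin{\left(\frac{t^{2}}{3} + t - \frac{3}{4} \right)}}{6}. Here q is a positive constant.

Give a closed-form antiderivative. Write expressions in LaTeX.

An antiderivative is F(t) = - \frac{3 q t^{2}}{4} - \frac{\cos{\left(\frac{t^{2}}{3} + t - \frac{3}{4} \right)}}{2}.

A first test for any F(t): its t-derivative must equal f(t) identically.
Check: d/dt[- \frac{3 q t^{2}}{4} - \frac{\cos{\left(\frac{t^{2}}{3} + t - \frac{3}{4} \right)}}{2}] = - \frac{3 q t}{2} + \frac{t \sin{\left(\frac{t^{2}}{3} + t - \frac{3}{4} \right)}}{3} + \frac{\sin{\left(\frac{t^{2}}{3} + t - \frac{3}{4} \right)}}{2}, which equals f(t).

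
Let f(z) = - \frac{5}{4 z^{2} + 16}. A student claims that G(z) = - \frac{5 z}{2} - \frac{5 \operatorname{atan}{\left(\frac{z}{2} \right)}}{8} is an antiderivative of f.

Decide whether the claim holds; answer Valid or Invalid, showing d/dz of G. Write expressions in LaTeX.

d/dz[G] = \frac{- 10 z^{2} - 45}{4 z^{2} + 16}
d/dz[G] - f(z) = - \frac{5}{2} != 0.

Invalid: d/dz[G] - f = - \frac{5}{2}, which is not 0.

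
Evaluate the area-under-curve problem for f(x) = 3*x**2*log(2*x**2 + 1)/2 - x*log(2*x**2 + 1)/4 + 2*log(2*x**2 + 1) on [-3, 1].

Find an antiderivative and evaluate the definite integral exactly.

Integrate term by term and add the pieces.
F(x) = (-16*x**3 + 6*x**2 + 6*x*(4*x**2 - x + 16)*log(2*x**2 + 1) - 168*x - 3*log(x**2 + 1/2) + 84*sqrt(2)*atan(sqrt(2)*x))/48 is an antiderivative of f.
Check: d/dx[(-16*x**3 + 6*x**2 + 6*x*(4*x**2 - x + 16)*log(2*x**2 + 1) - 168*x - 3*log(x**2 + 1/2) + 84*sqrt(2)*atan(sqrt(2)*x))/48] = 3*x**2*log(2*x**2 + 1)/2 - x*log(2*x**2 + 1)/4 + 2*log(2*x**2 + 1) = f(x).
F(1) = -89/24 - log(3/2)/16 + 7*sqrt(2)*atan(sqrt(2))/4 + 19*log(3)/8; F(-3) = -165*log(19)/8 - 7*sqrt(2)*atan(3*sqrt(2))/4 - log(19/2)/16 + 165/8.
Integral = F(1) - F(-3) = -73/3 - log(3/2)/16 + log(19/2)/16 + 7*sqrt(2)*atan(sqrt(2))/4 + 19*log(3)/8 + 7*sqrt(2)*atan(3*sqrt(2))/4 + 165*log(19)/8.

Antiderivative: F(x) = (-16*x**3 + 6*x**2 + 6*x*(4*x**2 - x + 16)*log(2*x**2 + 1) - 168*x - 3*log(x**2 + 1/2) + 84*sqrt(2)*atan(sqrt(2)*x))/48; value = -73/3 - log(3/2)/16 + log(19/2)/16 + 7*sqrt(2)*atan(sqrt(2))/4 + 19*log(3)/8 + 7*sqrt(2)*atan(3*sqrt(2))/4 + 165*log(19)/8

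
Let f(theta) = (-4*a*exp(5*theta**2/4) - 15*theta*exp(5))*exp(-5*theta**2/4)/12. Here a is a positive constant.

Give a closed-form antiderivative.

A candidate is checked by its d/dtheta: the result must match f(theta).
Check: d/dtheta[(-2*a*theta*exp(-5)*exp(5*theta**2/4) + 3)*exp(5)*exp(-5*theta**2/4)/6] = (-4*a*exp(5*theta**2/4) - 15*theta*exp(5))*exp(-5*theta**2/4)/12 = f(theta).

An antiderivative is F(theta) = (-2*a*theta*exp(-5)*exp(5*theta**2/4) + 3)*exp(5)*exp(-5*theta**2/4)/6.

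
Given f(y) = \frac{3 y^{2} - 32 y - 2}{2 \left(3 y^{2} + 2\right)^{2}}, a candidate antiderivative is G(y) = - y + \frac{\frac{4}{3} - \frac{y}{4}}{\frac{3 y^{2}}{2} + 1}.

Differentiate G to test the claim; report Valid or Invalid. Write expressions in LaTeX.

d/dy[G] = \frac{- 18 y^{4} - 21 y^{2} - 32 y - 10}{18 y^{4} + 24 y^{2} + 8}
d/dy[G] - f(y) = -1 != 0.

Invalid: d/dy[G] - f = -1, which is not 0.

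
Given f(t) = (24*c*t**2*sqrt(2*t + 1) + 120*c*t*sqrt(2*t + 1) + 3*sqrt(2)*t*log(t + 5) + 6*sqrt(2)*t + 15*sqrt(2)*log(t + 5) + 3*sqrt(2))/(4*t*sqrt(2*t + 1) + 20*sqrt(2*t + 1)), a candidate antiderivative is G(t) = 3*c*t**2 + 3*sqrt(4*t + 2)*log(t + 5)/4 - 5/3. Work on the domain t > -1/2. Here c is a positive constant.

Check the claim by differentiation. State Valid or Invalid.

d/dt[G] = (24*c*t**2*sqrt(2*t + 1) + 120*c*t*sqrt(2*t + 1) + 3*sqrt(2)*t*log(t + 5) + 6*sqrt(2)*t + 15*sqrt(2)*log(t + 5) + 3*sqrt(2))/(4*t*sqrt(2*t + 1) + 20*sqrt(2*t + 1))
This equals f(t) exactly, so the claim holds.

Valid: G'(t) = f(t).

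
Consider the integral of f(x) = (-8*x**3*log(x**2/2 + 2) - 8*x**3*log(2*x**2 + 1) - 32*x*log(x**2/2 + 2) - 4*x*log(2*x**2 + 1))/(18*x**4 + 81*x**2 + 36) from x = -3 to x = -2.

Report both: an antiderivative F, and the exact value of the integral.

Antiderivative: F(x) = -2*log(x**2/2 + 2)*log(2*x**2 + 1)/9; value = -2*log(4)*log(9)/9 + 2*log(13/2)*log(19)/9

f has the shape u'v + uv' for u = -2*log(2*x**2 + 1)/9 and v = log(x**2/2 + 2) — it is the derivative of the product u*v.
F(x) = -2*log(x**2/2 + 2)*log(2*x**2 + 1)/9 is an antiderivative of f.
Check: d/dx[-2*log(x**2/2 + 2)*log(2*x**2 + 1)/9] = (-8*x**3*log(x**2/2 + 2) - 8*x**3*log(2*x**2 + 1) - 32*x*log(x**2/2 + 2) - 4*x*log(2*x**2 + 1))/(18*x**4 + 81*x**2 + 36) = f(x).
F(-2) = -2*log(4)*log(9)/9; F(-3) = -2*log(13/2)*log(19)/9.
Integral = F(-2) - F(-3) = -2*log(4)*log(9)/9 + 2*log(13/2)*log(19)/9.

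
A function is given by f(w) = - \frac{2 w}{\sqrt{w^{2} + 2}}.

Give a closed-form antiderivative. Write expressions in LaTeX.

An antiderivative is F(w) = - 2 \sqrt{w^{2} + 2}.

f matches the chain-rule pattern g'(h)*h' with inner function h(w) = w^{2} + 2; substituting u = h(w) collapses the integral.
Check: d/dw[- 2 \sqrt{w^{2} + 2}] = - \frac{2 w}{\sqrt{w^{2} + 2}} = f(w).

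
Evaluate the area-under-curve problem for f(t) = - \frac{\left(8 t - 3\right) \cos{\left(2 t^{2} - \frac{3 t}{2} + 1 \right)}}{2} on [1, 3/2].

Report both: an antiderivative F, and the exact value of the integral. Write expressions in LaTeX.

f matches the chain-rule pattern g'(h)*h' with inner function h(t) = 2 t^{2} - \frac{3 t}{2} + 1; substituting u = h(t) collapses the integral.
F(t) = - \sin{\left(2 t^{2} - \frac{3 t}{2} + 1 \right)} is an antiderivative of f.
Check: d/dt[- \sin{\left(2 t^{2} - \frac{3 t}{2} + 1 \right)}] = - 4 t \cos{\left(2 t^{2} - \frac{3 t}{2} + 1 \right)} + \frac{3 \cos{\left(2 t^{2} - \frac{3 t}{2} + 1 \right)}}{2}, which equals f(t).
F(3/2) = - \sin{\left(\frac{13}{4} \right)}; F(1) = - \sin{\left(\frac{3}{2} \right)}.
Integral = F(3/2) - F(1) = - \sin{\left(\frac{13}{4} \right)} + \sin{\left(\frac{3}{2} \right)}.

Antiderivative: F(t) = - \sin{\left(2 t^{2} - \frac{3 t}{2} + 1 \right)}; value = - \sin{\left(\frac{13}{4} \right)} + \sin{\left(\frac{3}{2} \right)}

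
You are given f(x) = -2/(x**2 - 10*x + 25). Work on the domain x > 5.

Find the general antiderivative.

Whatever form F(x) takes, F'(x) = f(x) is non-negotiable.
Check: d/dx[2/(x - 5)] = -2/(x**2 - 10*x + 25) = f(x).

F(x) = 2/(x - 5) + C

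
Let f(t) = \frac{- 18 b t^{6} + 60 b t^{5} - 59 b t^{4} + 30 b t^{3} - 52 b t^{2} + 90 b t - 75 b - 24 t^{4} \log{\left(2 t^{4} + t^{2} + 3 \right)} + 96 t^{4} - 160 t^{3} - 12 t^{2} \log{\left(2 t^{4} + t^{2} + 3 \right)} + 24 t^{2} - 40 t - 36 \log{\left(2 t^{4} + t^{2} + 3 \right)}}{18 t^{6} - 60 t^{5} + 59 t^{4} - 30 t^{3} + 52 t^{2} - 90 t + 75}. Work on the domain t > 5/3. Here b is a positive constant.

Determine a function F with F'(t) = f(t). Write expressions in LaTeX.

Since d/dt undoes antidifferentiation here, F'(t) = f(t) is required of F(t).
Check: d/dt[- b t + \frac{4 \log{\left(2 t^{4} + t^{2} + 3 \right)}}{3 t - 5}] = \frac{- 18 b t^{6} + 60 b t^{5} - 59 b t^{4} + 30 b t^{3} - 52 b t^{2} + 90 b t - 75 b - 24 t^{4} \log{\left(2 t^{4} + t^{2} + 3 \right)} + 96 t^{4} - 160 t^{3} - 12 t^{2} \log{\left(2 t^{4} + t^{2} + 3 \right)} + 24 t^{2} - 40 t - 36 \log{\left(2 t^{4} + t^{2} + 3 \right)}}{18 t^{6} - 60 t^{5} + 59 t^{4} - 30 t^{3} + 52 t^{2} - 90 t + 75} = f(t).

An antiderivative is F(t) = - b t + \frac{4 \log{\left(2 t^{4} + t^{2} + 3 \right)}}{3 t - 5}.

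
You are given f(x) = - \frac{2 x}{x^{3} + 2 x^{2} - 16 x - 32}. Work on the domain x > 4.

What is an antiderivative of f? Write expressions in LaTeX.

Factor the denominator (\left(x - 4\right) \left(x + 2\right) \left(x + 4\right)) and decompose: f = \frac{1}{2 \left(x + 4\right)} - \frac{1}{3 \left(x + 2\right)} - \frac{1}{6 \left(x - 4\right)}; each piece integrates to a log, atan, or power term.
Check: d/dx[- \frac{\log{\left(x - 4 \right)}}{6} - \frac{\log{\left(x + 2 \right)}}{3} + \frac{\log{\left(x + 4 \right)}}{2}] = - \frac{2 x}{x^{3} + 2 x^{2} - 16 x - 32} = f(x).

An antiderivative is F(x) = - \frac{\log{\left(x - 4 \right)}}{6} - \frac{\log{\left(x + 2 \right)}}{3} + \frac{\log{\left(x + 4 \right)}}{2}.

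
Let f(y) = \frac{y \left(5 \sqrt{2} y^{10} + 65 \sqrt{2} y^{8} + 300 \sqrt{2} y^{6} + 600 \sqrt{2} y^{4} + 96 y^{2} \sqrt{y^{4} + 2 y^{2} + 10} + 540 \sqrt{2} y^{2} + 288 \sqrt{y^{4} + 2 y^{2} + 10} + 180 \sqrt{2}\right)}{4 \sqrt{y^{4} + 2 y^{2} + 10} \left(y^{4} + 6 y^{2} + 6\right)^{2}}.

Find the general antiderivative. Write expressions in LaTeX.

F(y) = \frac{5 \sqrt{2} y^{4} \sqrt{y^{4} + 2 y^{2} + 10} + 30 \sqrt{2} y^{2} \sqrt{y^{4} + 2 y^{2} + 10} + 30 \sqrt{2} \sqrt{y^{4} + 2 y^{2} + 10} - 48}{8 \left(y^{4} + 6 y^{2} + 6\right)} + C

Recover f(y) by differentiating a candidate F(y); any mismatch rules it out.
Check: d/dy[\frac{5 \sqrt{2} y^{4} \sqrt{y^{4} + 2 y^{2} + 10} + 30 \sqrt{2} y^{2} \sqrt{y^{4} + 2 y^{2} + 10} + 30 \sqrt{2} \sqrt{y^{4} + 2 y^{2} + 10} - 48}{8 \left(y^{4} + 6 y^{2} + 6\right)}] = \frac{5 \sqrt{2} y^{11} + 65 \sqrt{2} y^{9} + 300 \sqrt{2} y^{7} + 600 \sqrt{2} y^{5} + 96 y^{3} \sqrt{y^{4} + 2 y^{2} + 10} + 540 \sqrt{2} y^{3} + 288 y \sqrt{y^{4} + 2 y^{2} + 10} + 180 \sqrt{2} y}{4 y^{8} \sqrt{y^{4} + 2 y^{2} + 10} + 48 y^{6} \sqrt{y^{4} + 2 y^{2} + 10} + 192 y^{4} \sqrt{y^{4} + 2 y^{2} + 10} + 288 y^{2} \sqrt{y^{4} + 2 y^{2} + 10} + 144 \sqrt{y^{4} + 2 y^{2} + 10}}, which equals f(y).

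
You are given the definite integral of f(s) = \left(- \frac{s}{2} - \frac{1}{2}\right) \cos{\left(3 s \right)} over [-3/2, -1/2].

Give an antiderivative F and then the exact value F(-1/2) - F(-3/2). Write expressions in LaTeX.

An antiderivative F(s) passes only if d/ds[F] lands on f(s) exactly.
F(s) = - \frac{s \sin{\left(3 s \right)}}{6} - \frac{\sin{\left(3 s \right)}}{6} - \frac{\cos{\left(3 s \right)}}{18} is an antiderivative of f.
Check: d/ds[- \frac{s \sin{\left(3 s \right)}}{6} - \frac{\sin{\left(3 s \right)}}{6} - \frac{\cos{\left(3 s \right)}}{18}] = - \frac{s \cos{\left(3 s \right)}}{2} - \frac{\cos{\left(3 s \right)}}{2}, which equals f(s).
F(-1/2) = - \frac{\cos{\left(\frac{3}{2} \right)}}{18} + \frac{\sin{\left(\frac{3}{2} \right)}}{12}; F(-3/2) = - \frac{\cos{\left(\frac{9}{2} \right)}}{18} - \frac{\sin{\left(\frac{9}{2} \right)}}{12}.
Integral = F(-1/2) - F(-3/2) = \frac{\sin{\left(\frac{9}{2} \right)}}{12} + \frac{\cos{\left(\frac{9}{2} \right)}}{18} - \frac{\cos{\left(\frac{3}{2} \right)}}{18} + \frac{\sin{\left(\frac{3}{2} \right)}}{12}.

Antiderivative: F(s) = - \frac{s \sin{\left(3 s \right)}}{6} - \frac{\sin{\left(3 s \right)}}{6} - \frac{\cos{\left(3 s \right)}}{18}; value = \frac{\sin{\left(\frac{9}{2} \right)}}{12} + \frac{\cos{\left(\frac{9}{2} \right)}}{18} - \frac{\cos{\left(\frac{3}{2} \right)}}{18} + \frac{\sin{\left(\frac{3}{2} \right)}}{12}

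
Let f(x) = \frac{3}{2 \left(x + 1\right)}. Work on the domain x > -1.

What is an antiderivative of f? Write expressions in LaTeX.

An antiderivative is F(x) = \frac{3 \log{\left(3 x + 3 \right)}}{2}.

Differentiate the proposed F(x) back; it has to land on f(x) exactly.
Check: d/dx[\frac{3 \log{\left(3 x + 3 \right)}}{2}] = \frac{3}{2 x + 2}, which equals f(x).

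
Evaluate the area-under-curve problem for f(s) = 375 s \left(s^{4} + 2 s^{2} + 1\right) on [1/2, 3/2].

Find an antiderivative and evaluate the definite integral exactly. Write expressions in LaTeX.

f matches the chain-rule pattern g'(h)*h' with inner function h(s) = - 5 s^{2} - 5; substituting u = h(s) collapses the integral.
F(s) = - \frac{\left(- 5 s^{2} - 5\right)^{3}}{2} is an antiderivative of f.
Check: d/ds[- \frac{\left(- 5 s^{2} - 5\right)^{3}}{2}] = 375 s^{5} + 750 s^{3} + 375 s, which equals f(s).
F(3/2) = \frac{274625}{128}; F(1/2) = \frac{15625}{128}.
Integral = F(3/2) - F(1/2) = \frac{32375}{16}.

Antiderivative: F(s) = - \frac{\left(- 5 s^{2} - 5\right)^{3}}{2}; value = \frac{32375}{16}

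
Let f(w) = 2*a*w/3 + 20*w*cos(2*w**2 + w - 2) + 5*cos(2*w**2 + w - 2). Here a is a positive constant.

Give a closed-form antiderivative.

An antiderivative is F(w) = (a*w**2 + 15*sin(2*w**2 + w - 2))/3.

Integrate term by term and add the pieces.
Check: d/dw[(a*w**2 + 15*sin(2*w**2 + w - 2))/3] = 2*a*w/3 + 20*w*cos(2*w**2 + w - 2) + 5*cos(2*w**2 + w - 2) = f(w).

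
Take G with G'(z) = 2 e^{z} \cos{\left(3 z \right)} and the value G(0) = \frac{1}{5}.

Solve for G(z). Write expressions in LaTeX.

G(z) = \frac{3 e^{z} \sin{\left(3 z \right)}}{5} + \frac{e^{z} \cos{\left(3 z \right)}}{5}

Check a candidate G(z) by differentiating: d/dz[G] must match the given G'(z).
A general antiderivative is \frac{3 e^{z} \sin{\left(3 z \right)}}{5} + \frac{e^{z} \cos{\left(3 z \right)}}{5} + C.
The condition gives C = \frac{1}{5} - (\frac{1}{5}) = 0.
So G(z) = \frac{3 e^{z} \sin{\left(3 z \right)}}{5} + \frac{e^{z} \cos{\left(3 z \right)}}{5}.
Check: d/dz[\frac{3 e^{z} \sin{\left(3 z \right)}}{5} + \frac{e^{z} \cos{\left(3 z \right)}}{5}] = 2 e^{z} \cos{\left(3 z \right)} = G'(z).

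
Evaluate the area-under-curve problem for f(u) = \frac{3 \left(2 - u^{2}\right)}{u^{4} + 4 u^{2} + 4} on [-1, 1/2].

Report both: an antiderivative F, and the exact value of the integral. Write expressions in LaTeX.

Recognize the product-rule pattern: f = v'r + vr' with v = 3 u, r = \frac{1}{u^{2} + 2}, so integration by parts undoes it.
F(u) = \frac{3 u}{u^{2} + 2} is an antiderivative of f.
Check: d/du[\frac{3 u}{u^{2} + 2}] = \frac{6 - 3 u^{2}}{u^{4} + 4 u^{2} + 4}, which equals f(u).
F(1/2) = \frac{2}{3}; F(-1) = -1.
Integral = F(1/2) - F(-1) = \frac{5}{3}.

Antiderivative: F(u) = \frac{3 u}{u^{2} + 2}; value = \frac{5}{3}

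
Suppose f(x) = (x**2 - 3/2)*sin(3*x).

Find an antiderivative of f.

An antiderivative is F(x) = -x**2*cos(3*x)/3 + 2*x*sin(3*x)/9 + 31*cos(3*x)/54.

For F(x) to be correct the identity F'(x) - f(x) = 0 must hold.
Check: d/dx[-x**2*cos(3*x)/3 + 2*x*sin(3*x)/9 + 31*cos(3*x)/54] = x**2*sin(3*x) - 3*sin(3*x)/2, which equals f(x).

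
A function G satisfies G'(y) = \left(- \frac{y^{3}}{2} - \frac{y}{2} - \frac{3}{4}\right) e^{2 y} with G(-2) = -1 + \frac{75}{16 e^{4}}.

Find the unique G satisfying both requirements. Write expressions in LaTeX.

G(y) = - \frac{4 y^{3} e^{2 y} - 6 y^{2} e^{2 y} + 10 y e^{2 y} + e^{2 y} + 16}{16}

Recognize the product-rule pattern: G'(y) = u'v + uv' with u = - \frac{y^{3}}{4} + \frac{3 y^{2}}{8} - \frac{5 y}{8} - \frac{1}{16}, v = e^{2 y}, so integration by parts undoes it.
A general antiderivative is \frac{\left(- 4 y^{3} + 6 y^{2} - 10 y - 1\right) e^{2 y}}{16} + C.
The condition gives C = -1 + \frac{75}{16 e^{4}} - (\frac{75}{16 e^{4}}) = -1.
So G(y) = - \frac{4 y^{3} e^{2 y} - 6 y^{2} e^{2 y} + 10 y e^{2 y} + e^{2 y} + 16}{16}.
Check: d/dy[- \frac{4 y^{3} e^{2 y} - 6 y^{2} e^{2 y} + 10 y e^{2 y} + e^{2 y} + 16}{16}] = - \frac{y^{3} e^{2 y}}{2} - \frac{y e^{2 y}}{2} - \frac{3 e^{2 y}}{4}, which equals G'(y).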